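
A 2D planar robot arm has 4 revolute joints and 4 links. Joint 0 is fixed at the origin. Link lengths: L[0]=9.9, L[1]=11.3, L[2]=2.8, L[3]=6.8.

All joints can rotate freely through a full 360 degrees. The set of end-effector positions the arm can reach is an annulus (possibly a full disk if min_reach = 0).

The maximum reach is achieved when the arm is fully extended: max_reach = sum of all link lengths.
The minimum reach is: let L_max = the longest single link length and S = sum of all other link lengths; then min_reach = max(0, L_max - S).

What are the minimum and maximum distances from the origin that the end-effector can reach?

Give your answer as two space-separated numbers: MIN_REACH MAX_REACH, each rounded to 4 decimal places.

Answer: 0.0000 30.8000

Derivation:
Link lengths: [9.9, 11.3, 2.8, 6.8]
max_reach = 9.9 + 11.3 + 2.8 + 6.8 = 30.8
L_max = max([9.9, 11.3, 2.8, 6.8]) = 11.3
S (sum of others) = 30.8 - 11.3 = 19.5
min_reach = max(0, 11.3 - 19.5) = max(0, -8.2) = 0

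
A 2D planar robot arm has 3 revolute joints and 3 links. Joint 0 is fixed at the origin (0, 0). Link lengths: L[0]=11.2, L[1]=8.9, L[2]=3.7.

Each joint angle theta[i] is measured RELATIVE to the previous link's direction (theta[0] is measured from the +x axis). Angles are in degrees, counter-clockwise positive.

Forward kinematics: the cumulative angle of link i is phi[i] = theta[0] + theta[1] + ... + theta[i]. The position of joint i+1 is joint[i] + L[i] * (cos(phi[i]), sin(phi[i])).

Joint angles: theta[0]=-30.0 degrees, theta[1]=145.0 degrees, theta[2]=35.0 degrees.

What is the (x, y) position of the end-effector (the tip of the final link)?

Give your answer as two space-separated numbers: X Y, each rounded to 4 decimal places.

Answer: 2.7339 4.3161

Derivation:
joint[0] = (0.0000, 0.0000)  (base)
link 0: phi[0] = -30 = -30 deg
  cos(-30 deg) = 0.8660, sin(-30 deg) = -0.5000
  joint[1] = (0.0000, 0.0000) + 11.2 * (0.8660, -0.5000) = (0.0000 + 9.6995, 0.0000 + -5.6000) = (9.6995, -5.6000)
link 1: phi[1] = -30 + 145 = 115 deg
  cos(115 deg) = -0.4226, sin(115 deg) = 0.9063
  joint[2] = (9.6995, -5.6000) + 8.9 * (-0.4226, 0.9063) = (9.6995 + -3.7613, -5.6000 + 8.0661) = (5.9382, 2.4661)
link 2: phi[2] = -30 + 145 + 35 = 150 deg
  cos(150 deg) = -0.8660, sin(150 deg) = 0.5000
  joint[3] = (5.9382, 2.4661) + 3.7 * (-0.8660, 0.5000) = (5.9382 + -3.2043, 2.4661 + 1.8500) = (2.7339, 4.3161)
End effector: (2.7339, 4.3161)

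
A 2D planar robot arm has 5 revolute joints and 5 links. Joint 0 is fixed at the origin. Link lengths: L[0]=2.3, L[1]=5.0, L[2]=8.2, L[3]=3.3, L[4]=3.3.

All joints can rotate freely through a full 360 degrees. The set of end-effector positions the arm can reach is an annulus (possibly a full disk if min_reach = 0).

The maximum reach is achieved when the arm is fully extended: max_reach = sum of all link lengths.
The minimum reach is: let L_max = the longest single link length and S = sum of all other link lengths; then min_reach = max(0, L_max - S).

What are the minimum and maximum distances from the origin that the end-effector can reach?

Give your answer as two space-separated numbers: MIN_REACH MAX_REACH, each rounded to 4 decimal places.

Answer: 0.0000 22.1000

Derivation:
Link lengths: [2.3, 5.0, 8.2, 3.3, 3.3]
max_reach = 2.3 + 5 + 8.2 + 3.3 + 3.3 = 22.1
L_max = max([2.3, 5.0, 8.2, 3.3, 3.3]) = 8.2
S (sum of others) = 22.1 - 8.2 = 13.9
min_reach = max(0, 8.2 - 13.9) = max(0, -5.7) = 0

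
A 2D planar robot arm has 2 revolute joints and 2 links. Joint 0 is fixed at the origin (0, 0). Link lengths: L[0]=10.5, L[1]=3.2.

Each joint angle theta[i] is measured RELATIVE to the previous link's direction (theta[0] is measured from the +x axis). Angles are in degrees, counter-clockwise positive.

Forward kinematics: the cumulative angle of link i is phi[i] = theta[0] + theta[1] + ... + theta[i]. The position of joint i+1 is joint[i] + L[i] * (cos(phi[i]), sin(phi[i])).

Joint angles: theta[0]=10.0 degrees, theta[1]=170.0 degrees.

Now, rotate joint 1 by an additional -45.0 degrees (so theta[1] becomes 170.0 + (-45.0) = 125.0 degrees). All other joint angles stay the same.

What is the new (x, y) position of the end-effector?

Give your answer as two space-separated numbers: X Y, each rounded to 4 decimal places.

joint[0] = (0.0000, 0.0000)  (base)
link 0: phi[0] = 10 = 10 deg
  cos(10 deg) = 0.9848, sin(10 deg) = 0.1736
  joint[1] = (0.0000, 0.0000) + 10.5 * (0.9848, 0.1736) = (0.0000 + 10.3405, 0.0000 + 1.8233) = (10.3405, 1.8233)
link 1: phi[1] = 10 + 125 = 135 deg
  cos(135 deg) = -0.7071, sin(135 deg) = 0.7071
  joint[2] = (10.3405, 1.8233) + 3.2 * (-0.7071, 0.7071) = (10.3405 + -2.2627, 1.8233 + 2.2627) = (8.0777, 4.0860)
End effector: (8.0777, 4.0860)

Answer: 8.0777 4.0860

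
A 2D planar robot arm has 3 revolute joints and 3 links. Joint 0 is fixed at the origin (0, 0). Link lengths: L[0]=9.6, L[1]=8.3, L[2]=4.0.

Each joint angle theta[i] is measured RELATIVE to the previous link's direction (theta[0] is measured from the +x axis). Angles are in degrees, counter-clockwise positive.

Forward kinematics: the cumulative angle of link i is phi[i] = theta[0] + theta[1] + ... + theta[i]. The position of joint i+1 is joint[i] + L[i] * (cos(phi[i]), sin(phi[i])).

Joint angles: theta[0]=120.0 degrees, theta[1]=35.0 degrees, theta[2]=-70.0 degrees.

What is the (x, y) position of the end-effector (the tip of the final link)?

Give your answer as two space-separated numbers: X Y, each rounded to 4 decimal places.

Answer: -11.9737 15.8064

Derivation:
joint[0] = (0.0000, 0.0000)  (base)
link 0: phi[0] = 120 = 120 deg
  cos(120 deg) = -0.5000, sin(120 deg) = 0.8660
  joint[1] = (0.0000, 0.0000) + 9.6 * (-0.5000, 0.8660) = (0.0000 + -4.8000, 0.0000 + 8.3138) = (-4.8000, 8.3138)
link 1: phi[1] = 120 + 35 = 155 deg
  cos(155 deg) = -0.9063, sin(155 deg) = 0.4226
  joint[2] = (-4.8000, 8.3138) + 8.3 * (-0.9063, 0.4226) = (-4.8000 + -7.5224, 8.3138 + 3.5077) = (-12.3224, 11.8216)
link 2: phi[2] = 120 + 35 + -70 = 85 deg
  cos(85 deg) = 0.0872, sin(85 deg) = 0.9962
  joint[3] = (-12.3224, 11.8216) + 4 * (0.0872, 0.9962) = (-12.3224 + 0.3486, 11.8216 + 3.9848) = (-11.9737, 15.8064)
End effector: (-11.9737, 15.8064)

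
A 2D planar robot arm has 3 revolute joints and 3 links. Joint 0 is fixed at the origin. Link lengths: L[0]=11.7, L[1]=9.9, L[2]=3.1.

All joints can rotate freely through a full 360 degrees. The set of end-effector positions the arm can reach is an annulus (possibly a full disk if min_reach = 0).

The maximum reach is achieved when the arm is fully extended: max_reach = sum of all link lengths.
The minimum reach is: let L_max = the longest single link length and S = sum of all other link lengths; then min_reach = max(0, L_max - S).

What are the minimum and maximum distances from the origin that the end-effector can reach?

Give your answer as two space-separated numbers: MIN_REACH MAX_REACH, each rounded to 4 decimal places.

Link lengths: [11.7, 9.9, 3.1]
max_reach = 11.7 + 9.9 + 3.1 = 24.7
L_max = max([11.7, 9.9, 3.1]) = 11.7
S (sum of others) = 24.7 - 11.7 = 13
min_reach = max(0, 11.7 - 13) = max(0, -1.3) = 0

Answer: 0.0000 24.7000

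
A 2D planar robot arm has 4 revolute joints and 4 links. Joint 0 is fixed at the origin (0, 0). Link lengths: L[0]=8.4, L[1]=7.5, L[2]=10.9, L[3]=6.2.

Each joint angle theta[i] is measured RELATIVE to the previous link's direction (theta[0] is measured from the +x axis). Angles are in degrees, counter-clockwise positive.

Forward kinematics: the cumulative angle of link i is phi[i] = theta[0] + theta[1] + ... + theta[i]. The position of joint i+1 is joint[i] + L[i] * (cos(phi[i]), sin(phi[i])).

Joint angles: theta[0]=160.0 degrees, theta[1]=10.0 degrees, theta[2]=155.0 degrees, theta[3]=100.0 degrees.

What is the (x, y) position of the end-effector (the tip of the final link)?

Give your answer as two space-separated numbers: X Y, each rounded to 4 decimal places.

Answer: -3.7305 3.5425

Derivation:
joint[0] = (0.0000, 0.0000)  (base)
link 0: phi[0] = 160 = 160 deg
  cos(160 deg) = -0.9397, sin(160 deg) = 0.3420
  joint[1] = (0.0000, 0.0000) + 8.4 * (-0.9397, 0.3420) = (0.0000 + -7.8934, 0.0000 + 2.8730) = (-7.8934, 2.8730)
link 1: phi[1] = 160 + 10 = 170 deg
  cos(170 deg) = -0.9848, sin(170 deg) = 0.1736
  joint[2] = (-7.8934, 2.8730) + 7.5 * (-0.9848, 0.1736) = (-7.8934 + -7.3861, 2.8730 + 1.3024) = (-15.2795, 4.1753)
link 2: phi[2] = 160 + 10 + 155 = 325 deg
  cos(325 deg) = 0.8192, sin(325 deg) = -0.5736
  joint[3] = (-15.2795, 4.1753) + 10.9 * (0.8192, -0.5736) = (-15.2795 + 8.9288, 4.1753 + -6.2520) = (-6.3507, -2.0767)
link 3: phi[3] = 160 + 10 + 155 + 100 = 425 deg
  cos(425 deg) = 0.4226, sin(425 deg) = 0.9063
  joint[4] = (-6.3507, -2.0767) + 6.2 * (0.4226, 0.9063) = (-6.3507 + 2.6202, -2.0767 + 5.6191) = (-3.7305, 3.5425)
End effector: (-3.7305, 3.5425)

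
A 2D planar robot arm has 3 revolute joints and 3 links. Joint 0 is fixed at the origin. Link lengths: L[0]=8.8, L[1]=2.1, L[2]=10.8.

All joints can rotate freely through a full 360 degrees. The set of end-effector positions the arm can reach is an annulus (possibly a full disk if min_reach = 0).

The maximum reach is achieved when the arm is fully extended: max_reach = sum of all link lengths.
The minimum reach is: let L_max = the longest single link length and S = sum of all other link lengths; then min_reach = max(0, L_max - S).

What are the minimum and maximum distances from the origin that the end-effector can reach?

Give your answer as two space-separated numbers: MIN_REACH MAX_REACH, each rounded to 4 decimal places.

Link lengths: [8.8, 2.1, 10.8]
max_reach = 8.8 + 2.1 + 10.8 = 21.7
L_max = max([8.8, 2.1, 10.8]) = 10.8
S (sum of others) = 21.7 - 10.8 = 10.9
min_reach = max(0, 10.8 - 10.9) = max(0, -0.1) = 0

Answer: 0.0000 21.7000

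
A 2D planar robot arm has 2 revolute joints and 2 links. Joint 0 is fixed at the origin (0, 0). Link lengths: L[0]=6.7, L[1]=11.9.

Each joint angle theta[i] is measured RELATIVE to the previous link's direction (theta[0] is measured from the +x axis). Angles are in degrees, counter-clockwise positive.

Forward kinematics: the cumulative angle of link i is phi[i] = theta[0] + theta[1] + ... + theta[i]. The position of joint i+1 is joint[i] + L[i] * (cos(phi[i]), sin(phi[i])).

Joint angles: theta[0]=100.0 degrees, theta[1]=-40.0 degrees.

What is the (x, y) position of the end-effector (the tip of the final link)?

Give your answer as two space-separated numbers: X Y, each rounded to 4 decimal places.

joint[0] = (0.0000, 0.0000)  (base)
link 0: phi[0] = 100 = 100 deg
  cos(100 deg) = -0.1736, sin(100 deg) = 0.9848
  joint[1] = (0.0000, 0.0000) + 6.7 * (-0.1736, 0.9848) = (0.0000 + -1.1634, 0.0000 + 6.5982) = (-1.1634, 6.5982)
link 1: phi[1] = 100 + -40 = 60 deg
  cos(60 deg) = 0.5000, sin(60 deg) = 0.8660
  joint[2] = (-1.1634, 6.5982) + 11.9 * (0.5000, 0.8660) = (-1.1634 + 5.9500, 6.5982 + 10.3057) = (4.7866, 16.9039)
End effector: (4.7866, 16.9039)

Answer: 4.7866 16.9039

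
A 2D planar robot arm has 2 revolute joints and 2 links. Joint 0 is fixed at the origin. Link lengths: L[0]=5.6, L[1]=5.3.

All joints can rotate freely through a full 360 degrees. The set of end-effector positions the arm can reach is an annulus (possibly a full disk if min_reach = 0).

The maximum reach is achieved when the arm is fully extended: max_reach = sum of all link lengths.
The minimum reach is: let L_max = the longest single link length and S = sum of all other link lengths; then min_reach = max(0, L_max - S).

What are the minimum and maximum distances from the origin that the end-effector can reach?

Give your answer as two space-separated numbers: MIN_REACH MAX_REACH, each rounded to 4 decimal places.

Link lengths: [5.6, 5.3]
max_reach = 5.6 + 5.3 = 10.9
L_max = max([5.6, 5.3]) = 5.6
S (sum of others) = 10.9 - 5.6 = 5.3
min_reach = max(0, 5.6 - 5.3) = max(0, 0.3) = 0.3

Answer: 0.3000 10.9000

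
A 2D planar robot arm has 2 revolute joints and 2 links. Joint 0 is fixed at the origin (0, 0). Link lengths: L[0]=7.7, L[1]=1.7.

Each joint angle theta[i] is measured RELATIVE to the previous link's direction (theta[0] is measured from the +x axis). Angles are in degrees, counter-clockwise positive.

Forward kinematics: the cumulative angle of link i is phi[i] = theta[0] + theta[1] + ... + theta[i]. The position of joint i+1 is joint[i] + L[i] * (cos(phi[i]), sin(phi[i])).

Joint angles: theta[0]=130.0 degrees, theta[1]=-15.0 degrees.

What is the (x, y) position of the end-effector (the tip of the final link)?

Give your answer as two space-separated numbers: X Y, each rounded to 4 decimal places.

Answer: -5.6679 7.4393

Derivation:
joint[0] = (0.0000, 0.0000)  (base)
link 0: phi[0] = 130 = 130 deg
  cos(130 deg) = -0.6428, sin(130 deg) = 0.7660
  joint[1] = (0.0000, 0.0000) + 7.7 * (-0.6428, 0.7660) = (0.0000 + -4.9495, 0.0000 + 5.8985) = (-4.9495, 5.8985)
link 1: phi[1] = 130 + -15 = 115 deg
  cos(115 deg) = -0.4226, sin(115 deg) = 0.9063
  joint[2] = (-4.9495, 5.8985) + 1.7 * (-0.4226, 0.9063) = (-4.9495 + -0.7185, 5.8985 + 1.5407) = (-5.6679, 7.4393)
End effector: (-5.6679, 7.4393)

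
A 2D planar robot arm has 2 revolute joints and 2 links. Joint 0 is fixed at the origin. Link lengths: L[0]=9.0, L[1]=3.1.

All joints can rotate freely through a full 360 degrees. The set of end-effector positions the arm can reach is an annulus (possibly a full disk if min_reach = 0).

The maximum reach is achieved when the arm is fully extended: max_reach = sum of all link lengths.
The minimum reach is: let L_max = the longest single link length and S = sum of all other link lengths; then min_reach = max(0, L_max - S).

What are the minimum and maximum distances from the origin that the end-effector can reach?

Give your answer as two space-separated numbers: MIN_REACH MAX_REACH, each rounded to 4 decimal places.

Link lengths: [9.0, 3.1]
max_reach = 9 + 3.1 = 12.1
L_max = max([9.0, 3.1]) = 9
S (sum of others) = 12.1 - 9 = 3.1
min_reach = max(0, 9 - 3.1) = max(0, 5.9) = 5.9

Answer: 5.9000 12.1000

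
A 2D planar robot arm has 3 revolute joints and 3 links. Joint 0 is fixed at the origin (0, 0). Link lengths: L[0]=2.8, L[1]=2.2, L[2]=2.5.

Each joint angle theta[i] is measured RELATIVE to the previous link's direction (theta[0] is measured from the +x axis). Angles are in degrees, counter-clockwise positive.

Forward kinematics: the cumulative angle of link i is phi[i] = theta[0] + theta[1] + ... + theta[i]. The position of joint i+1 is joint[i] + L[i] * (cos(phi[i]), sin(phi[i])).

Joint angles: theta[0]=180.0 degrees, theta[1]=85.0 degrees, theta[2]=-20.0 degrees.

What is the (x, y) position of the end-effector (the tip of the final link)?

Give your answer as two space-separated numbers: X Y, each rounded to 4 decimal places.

Answer: -4.0483 -4.4574

Derivation:
joint[0] = (0.0000, 0.0000)  (base)
link 0: phi[0] = 180 = 180 deg
  cos(180 deg) = -1.0000, sin(180 deg) = 0.0000
  joint[1] = (0.0000, 0.0000) + 2.8 * (-1.0000, 0.0000) = (0.0000 + -2.8000, 0.0000 + 0.0000) = (-2.8000, 0.0000)
link 1: phi[1] = 180 + 85 = 265 deg
  cos(265 deg) = -0.0872, sin(265 deg) = -0.9962
  joint[2] = (-2.8000, 0.0000) + 2.2 * (-0.0872, -0.9962) = (-2.8000 + -0.1917, 0.0000 + -2.1916) = (-2.9917, -2.1916)
link 2: phi[2] = 180 + 85 + -20 = 245 deg
  cos(245 deg) = -0.4226, sin(245 deg) = -0.9063
  joint[3] = (-2.9917, -2.1916) + 2.5 * (-0.4226, -0.9063) = (-2.9917 + -1.0565, -2.1916 + -2.2658) = (-4.0483, -4.4574)
End effector: (-4.0483, -4.4574)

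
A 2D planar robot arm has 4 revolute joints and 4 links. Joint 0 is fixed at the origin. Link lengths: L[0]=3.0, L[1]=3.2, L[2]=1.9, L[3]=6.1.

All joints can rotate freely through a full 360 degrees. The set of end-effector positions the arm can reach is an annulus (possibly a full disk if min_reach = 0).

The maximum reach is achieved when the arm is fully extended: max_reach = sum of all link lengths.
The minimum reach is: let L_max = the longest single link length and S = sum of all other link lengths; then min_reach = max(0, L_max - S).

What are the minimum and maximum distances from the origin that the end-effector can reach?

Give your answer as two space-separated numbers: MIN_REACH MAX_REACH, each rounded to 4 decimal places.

Link lengths: [3.0, 3.2, 1.9, 6.1]
max_reach = 3 + 3.2 + 1.9 + 6.1 = 14.2
L_max = max([3.0, 3.2, 1.9, 6.1]) = 6.1
S (sum of others) = 14.2 - 6.1 = 8.1
min_reach = max(0, 6.1 - 8.1) = max(0, -2) = 0

Answer: 0.0000 14.2000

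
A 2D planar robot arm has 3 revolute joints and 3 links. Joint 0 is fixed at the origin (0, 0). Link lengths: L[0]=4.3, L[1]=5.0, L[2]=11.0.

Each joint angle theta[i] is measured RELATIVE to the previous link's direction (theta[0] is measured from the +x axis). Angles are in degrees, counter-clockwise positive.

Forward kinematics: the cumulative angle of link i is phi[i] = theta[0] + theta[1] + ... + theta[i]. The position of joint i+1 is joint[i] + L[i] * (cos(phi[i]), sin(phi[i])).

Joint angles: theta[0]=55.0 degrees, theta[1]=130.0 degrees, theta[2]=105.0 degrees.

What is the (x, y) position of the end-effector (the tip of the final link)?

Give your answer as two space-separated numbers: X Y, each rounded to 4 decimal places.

Answer: 1.2476 -7.2500

Derivation:
joint[0] = (0.0000, 0.0000)  (base)
link 0: phi[0] = 55 = 55 deg
  cos(55 deg) = 0.5736, sin(55 deg) = 0.8192
  joint[1] = (0.0000, 0.0000) + 4.3 * (0.5736, 0.8192) = (0.0000 + 2.4664, 0.0000 + 3.5224) = (2.4664, 3.5224)
link 1: phi[1] = 55 + 130 = 185 deg
  cos(185 deg) = -0.9962, sin(185 deg) = -0.0872
  joint[2] = (2.4664, 3.5224) + 5 * (-0.9962, -0.0872) = (2.4664 + -4.9810, 3.5224 + -0.4358) = (-2.5146, 3.0866)
link 2: phi[2] = 55 + 130 + 105 = 290 deg
  cos(290 deg) = 0.3420, sin(290 deg) = -0.9397
  joint[3] = (-2.5146, 3.0866) + 11 * (0.3420, -0.9397) = (-2.5146 + 3.7622, 3.0866 + -10.3366) = (1.2476, -7.2500)
End effector: (1.2476, -7.2500)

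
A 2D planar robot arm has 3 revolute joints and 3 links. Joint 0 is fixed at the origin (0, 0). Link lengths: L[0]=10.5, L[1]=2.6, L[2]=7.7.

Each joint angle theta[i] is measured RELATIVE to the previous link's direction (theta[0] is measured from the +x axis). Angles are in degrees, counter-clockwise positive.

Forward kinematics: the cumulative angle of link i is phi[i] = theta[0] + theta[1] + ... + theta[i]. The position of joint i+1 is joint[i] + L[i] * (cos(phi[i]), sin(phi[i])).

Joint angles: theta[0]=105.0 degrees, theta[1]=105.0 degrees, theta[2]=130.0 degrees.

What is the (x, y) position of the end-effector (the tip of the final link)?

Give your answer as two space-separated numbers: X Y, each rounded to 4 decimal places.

Answer: 2.2664 6.2087

Derivation:
joint[0] = (0.0000, 0.0000)  (base)
link 0: phi[0] = 105 = 105 deg
  cos(105 deg) = -0.2588, sin(105 deg) = 0.9659
  joint[1] = (0.0000, 0.0000) + 10.5 * (-0.2588, 0.9659) = (0.0000 + -2.7176, 0.0000 + 10.1422) = (-2.7176, 10.1422)
link 1: phi[1] = 105 + 105 = 210 deg
  cos(210 deg) = -0.8660, sin(210 deg) = -0.5000
  joint[2] = (-2.7176, 10.1422) + 2.6 * (-0.8660, -0.5000) = (-2.7176 + -2.2517, 10.1422 + -1.3000) = (-4.9693, 8.8422)
link 2: phi[2] = 105 + 105 + 130 = 340 deg
  cos(340 deg) = 0.9397, sin(340 deg) = -0.3420
  joint[3] = (-4.9693, 8.8422) + 7.7 * (0.9397, -0.3420) = (-4.9693 + 7.2356, 8.8422 + -2.6336) = (2.2664, 6.2087)
End effector: (2.2664, 6.2087)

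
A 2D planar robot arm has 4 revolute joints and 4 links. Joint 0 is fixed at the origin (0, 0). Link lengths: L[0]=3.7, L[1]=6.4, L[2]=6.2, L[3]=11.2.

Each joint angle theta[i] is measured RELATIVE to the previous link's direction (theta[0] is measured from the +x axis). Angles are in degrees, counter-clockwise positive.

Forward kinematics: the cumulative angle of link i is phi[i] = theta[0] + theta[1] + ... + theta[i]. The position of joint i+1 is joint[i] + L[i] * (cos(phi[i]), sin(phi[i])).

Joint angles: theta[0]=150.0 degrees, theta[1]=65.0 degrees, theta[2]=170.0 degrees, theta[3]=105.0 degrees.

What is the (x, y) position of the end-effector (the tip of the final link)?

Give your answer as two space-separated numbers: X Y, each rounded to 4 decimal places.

Answer: -10.0270 9.3790

Derivation:
joint[0] = (0.0000, 0.0000)  (base)
link 0: phi[0] = 150 = 150 deg
  cos(150 deg) = -0.8660, sin(150 deg) = 0.5000
  joint[1] = (0.0000, 0.0000) + 3.7 * (-0.8660, 0.5000) = (0.0000 + -3.2043, 0.0000 + 1.8500) = (-3.2043, 1.8500)
link 1: phi[1] = 150 + 65 = 215 deg
  cos(215 deg) = -0.8192, sin(215 deg) = -0.5736
  joint[2] = (-3.2043, 1.8500) + 6.4 * (-0.8192, -0.5736) = (-3.2043 + -5.2426, 1.8500 + -3.6709) = (-8.4469, -1.8209)
link 2: phi[2] = 150 + 65 + 170 = 385 deg
  cos(385 deg) = 0.9063, sin(385 deg) = 0.4226
  joint[3] = (-8.4469, -1.8209) + 6.2 * (0.9063, 0.4226) = (-8.4469 + 5.6191, -1.8209 + 2.6202) = (-2.8278, 0.7993)
link 3: phi[3] = 150 + 65 + 170 + 105 = 490 deg
  cos(490 deg) = -0.6428, sin(490 deg) = 0.7660
  joint[4] = (-2.8278, 0.7993) + 11.2 * (-0.6428, 0.7660) = (-2.8278 + -7.1992, 0.7993 + 8.5797) = (-10.0270, 9.3790)
End effector: (-10.0270, 9.3790)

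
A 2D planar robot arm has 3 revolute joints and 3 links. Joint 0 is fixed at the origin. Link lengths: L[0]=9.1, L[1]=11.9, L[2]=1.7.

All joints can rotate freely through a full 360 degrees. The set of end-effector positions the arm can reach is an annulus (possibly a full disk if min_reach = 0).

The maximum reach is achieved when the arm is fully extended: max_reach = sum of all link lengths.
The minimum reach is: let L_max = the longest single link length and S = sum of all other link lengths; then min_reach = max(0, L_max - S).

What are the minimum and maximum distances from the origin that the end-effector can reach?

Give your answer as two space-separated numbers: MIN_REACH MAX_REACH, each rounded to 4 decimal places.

Link lengths: [9.1, 11.9, 1.7]
max_reach = 9.1 + 11.9 + 1.7 = 22.7
L_max = max([9.1, 11.9, 1.7]) = 11.9
S (sum of others) = 22.7 - 11.9 = 10.8
min_reach = max(0, 11.9 - 10.8) = max(0, 1.1) = 1.1

Answer: 1.1000 22.7000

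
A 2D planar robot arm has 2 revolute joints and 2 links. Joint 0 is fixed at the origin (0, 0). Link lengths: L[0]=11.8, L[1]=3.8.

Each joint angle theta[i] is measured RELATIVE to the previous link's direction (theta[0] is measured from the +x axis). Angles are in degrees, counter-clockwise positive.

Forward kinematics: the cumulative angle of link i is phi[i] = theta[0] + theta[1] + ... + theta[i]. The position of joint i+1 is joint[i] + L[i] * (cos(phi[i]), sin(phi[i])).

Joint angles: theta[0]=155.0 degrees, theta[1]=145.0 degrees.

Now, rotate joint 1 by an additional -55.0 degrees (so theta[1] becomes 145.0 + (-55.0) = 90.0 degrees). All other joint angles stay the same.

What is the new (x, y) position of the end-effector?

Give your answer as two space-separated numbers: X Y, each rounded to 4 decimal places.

joint[0] = (0.0000, 0.0000)  (base)
link 0: phi[0] = 155 = 155 deg
  cos(155 deg) = -0.9063, sin(155 deg) = 0.4226
  joint[1] = (0.0000, 0.0000) + 11.8 * (-0.9063, 0.4226) = (0.0000 + -10.6944, 0.0000 + 4.9869) = (-10.6944, 4.9869)
link 1: phi[1] = 155 + 90 = 245 deg
  cos(245 deg) = -0.4226, sin(245 deg) = -0.9063
  joint[2] = (-10.6944, 4.9869) + 3.8 * (-0.4226, -0.9063) = (-10.6944 + -1.6059, 4.9869 + -3.4440) = (-12.3004, 1.5429)
End effector: (-12.3004, 1.5429)

Answer: -12.3004 1.5429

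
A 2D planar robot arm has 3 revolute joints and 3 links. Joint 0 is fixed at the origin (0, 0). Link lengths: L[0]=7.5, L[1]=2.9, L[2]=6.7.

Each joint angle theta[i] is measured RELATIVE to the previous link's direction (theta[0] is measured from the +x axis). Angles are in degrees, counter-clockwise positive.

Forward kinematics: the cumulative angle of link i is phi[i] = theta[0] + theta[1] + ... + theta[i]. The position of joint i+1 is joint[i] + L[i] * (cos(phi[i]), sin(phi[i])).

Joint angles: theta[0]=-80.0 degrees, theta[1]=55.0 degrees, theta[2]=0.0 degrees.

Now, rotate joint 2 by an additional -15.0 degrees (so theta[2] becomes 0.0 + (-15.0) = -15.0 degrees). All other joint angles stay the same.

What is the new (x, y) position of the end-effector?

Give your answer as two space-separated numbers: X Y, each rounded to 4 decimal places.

joint[0] = (0.0000, 0.0000)  (base)
link 0: phi[0] = -80 = -80 deg
  cos(-80 deg) = 0.1736, sin(-80 deg) = -0.9848
  joint[1] = (0.0000, 0.0000) + 7.5 * (0.1736, -0.9848) = (0.0000 + 1.3024, 0.0000 + -7.3861) = (1.3024, -7.3861)
link 1: phi[1] = -80 + 55 = -25 deg
  cos(-25 deg) = 0.9063, sin(-25 deg) = -0.4226
  joint[2] = (1.3024, -7.3861) + 2.9 * (0.9063, -0.4226) = (1.3024 + 2.6283, -7.3861 + -1.2256) = (3.9307, -8.6117)
link 2: phi[2] = -80 + 55 + -15 = -40 deg
  cos(-40 deg) = 0.7660, sin(-40 deg) = -0.6428
  joint[3] = (3.9307, -8.6117) + 6.7 * (0.7660, -0.6428) = (3.9307 + 5.1325, -8.6117 + -4.3067) = (9.0632, -12.9183)
End effector: (9.0632, -12.9183)

Answer: 9.0632 -12.9183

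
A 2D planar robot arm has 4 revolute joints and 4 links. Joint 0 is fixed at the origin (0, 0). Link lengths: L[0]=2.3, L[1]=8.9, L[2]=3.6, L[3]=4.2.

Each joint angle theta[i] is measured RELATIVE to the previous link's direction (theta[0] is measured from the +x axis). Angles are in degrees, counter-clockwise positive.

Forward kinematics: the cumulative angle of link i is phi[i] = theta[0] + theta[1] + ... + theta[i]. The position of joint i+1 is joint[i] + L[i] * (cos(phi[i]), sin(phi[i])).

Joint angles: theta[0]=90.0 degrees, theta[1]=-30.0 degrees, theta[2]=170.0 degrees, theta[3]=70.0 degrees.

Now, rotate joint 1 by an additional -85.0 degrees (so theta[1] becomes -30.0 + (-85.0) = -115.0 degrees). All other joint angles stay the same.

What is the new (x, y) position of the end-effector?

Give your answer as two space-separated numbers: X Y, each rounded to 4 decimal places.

joint[0] = (0.0000, 0.0000)  (base)
link 0: phi[0] = 90 = 90 deg
  cos(90 deg) = 0.0000, sin(90 deg) = 1.0000
  joint[1] = (0.0000, 0.0000) + 2.3 * (0.0000, 1.0000) = (0.0000 + 0.0000, 0.0000 + 2.3000) = (0.0000, 2.3000)
link 1: phi[1] = 90 + -115 = -25 deg
  cos(-25 deg) = 0.9063, sin(-25 deg) = -0.4226
  joint[2] = (0.0000, 2.3000) + 8.9 * (0.9063, -0.4226) = (0.0000 + 8.0661, 2.3000 + -3.7613) = (8.0661, -1.4613)
link 2: phi[2] = 90 + -115 + 170 = 145 deg
  cos(145 deg) = -0.8192, sin(145 deg) = 0.5736
  joint[3] = (8.0661, -1.4613) + 3.6 * (-0.8192, 0.5736) = (8.0661 + -2.9489, -1.4613 + 2.0649) = (5.1172, 0.6036)
link 3: phi[3] = 90 + -115 + 170 + 70 = 215 deg
  cos(215 deg) = -0.8192, sin(215 deg) = -0.5736
  joint[4] = (5.1172, 0.6036) + 4.2 * (-0.8192, -0.5736) = (5.1172 + -3.4404, 0.6036 + -2.4090) = (1.6768, -1.8054)
End effector: (1.6768, -1.8054)

Answer: 1.6768 -1.8054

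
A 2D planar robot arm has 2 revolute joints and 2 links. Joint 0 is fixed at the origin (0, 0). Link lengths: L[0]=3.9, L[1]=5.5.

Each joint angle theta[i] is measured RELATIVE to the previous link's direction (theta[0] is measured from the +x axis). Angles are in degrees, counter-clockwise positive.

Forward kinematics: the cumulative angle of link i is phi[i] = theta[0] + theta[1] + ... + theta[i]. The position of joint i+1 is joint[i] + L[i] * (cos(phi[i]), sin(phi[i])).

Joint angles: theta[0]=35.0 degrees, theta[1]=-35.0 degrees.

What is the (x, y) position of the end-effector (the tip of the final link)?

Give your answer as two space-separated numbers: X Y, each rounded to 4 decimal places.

joint[0] = (0.0000, 0.0000)  (base)
link 0: phi[0] = 35 = 35 deg
  cos(35 deg) = 0.8192, sin(35 deg) = 0.5736
  joint[1] = (0.0000, 0.0000) + 3.9 * (0.8192, 0.5736) = (0.0000 + 3.1947, 0.0000 + 2.2369) = (3.1947, 2.2369)
link 1: phi[1] = 35 + -35 = 0 deg
  cos(0 deg) = 1.0000, sin(0 deg) = 0.0000
  joint[2] = (3.1947, 2.2369) + 5.5 * (1.0000, 0.0000) = (3.1947 + 5.5000, 2.2369 + 0.0000) = (8.6947, 2.2369)
End effector: (8.6947, 2.2369)

Answer: 8.6947 2.2369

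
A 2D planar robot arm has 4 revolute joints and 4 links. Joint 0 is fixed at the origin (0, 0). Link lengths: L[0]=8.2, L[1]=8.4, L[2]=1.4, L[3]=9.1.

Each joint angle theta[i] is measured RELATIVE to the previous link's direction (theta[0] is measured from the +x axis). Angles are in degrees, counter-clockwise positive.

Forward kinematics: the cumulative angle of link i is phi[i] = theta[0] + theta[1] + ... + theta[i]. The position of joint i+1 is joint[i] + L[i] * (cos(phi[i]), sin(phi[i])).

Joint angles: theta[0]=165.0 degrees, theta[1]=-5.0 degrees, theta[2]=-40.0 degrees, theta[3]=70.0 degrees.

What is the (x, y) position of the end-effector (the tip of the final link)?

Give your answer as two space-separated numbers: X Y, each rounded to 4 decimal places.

joint[0] = (0.0000, 0.0000)  (base)
link 0: phi[0] = 165 = 165 deg
  cos(165 deg) = -0.9659, sin(165 deg) = 0.2588
  joint[1] = (0.0000, 0.0000) + 8.2 * (-0.9659, 0.2588) = (0.0000 + -7.9206, 0.0000 + 2.1223) = (-7.9206, 2.1223)
link 1: phi[1] = 165 + -5 = 160 deg
  cos(160 deg) = -0.9397, sin(160 deg) = 0.3420
  joint[2] = (-7.9206, 2.1223) + 8.4 * (-0.9397, 0.3420) = (-7.9206 + -7.8934, 2.1223 + 2.8730) = (-15.8140, 4.9953)
link 2: phi[2] = 165 + -5 + -40 = 120 deg
  cos(120 deg) = -0.5000, sin(120 deg) = 0.8660
  joint[3] = (-15.8140, 4.9953) + 1.4 * (-0.5000, 0.8660) = (-15.8140 + -0.7000, 4.9953 + 1.2124) = (-16.5140, 6.2077)
link 3: phi[3] = 165 + -5 + -40 + 70 = 190 deg
  cos(190 deg) = -0.9848, sin(190 deg) = -0.1736
  joint[4] = (-16.5140, 6.2077) + 9.1 * (-0.9848, -0.1736) = (-16.5140 + -8.9618, 6.2077 + -1.5802) = (-25.4758, 4.6275)
End effector: (-25.4758, 4.6275)

Answer: -25.4758 4.6275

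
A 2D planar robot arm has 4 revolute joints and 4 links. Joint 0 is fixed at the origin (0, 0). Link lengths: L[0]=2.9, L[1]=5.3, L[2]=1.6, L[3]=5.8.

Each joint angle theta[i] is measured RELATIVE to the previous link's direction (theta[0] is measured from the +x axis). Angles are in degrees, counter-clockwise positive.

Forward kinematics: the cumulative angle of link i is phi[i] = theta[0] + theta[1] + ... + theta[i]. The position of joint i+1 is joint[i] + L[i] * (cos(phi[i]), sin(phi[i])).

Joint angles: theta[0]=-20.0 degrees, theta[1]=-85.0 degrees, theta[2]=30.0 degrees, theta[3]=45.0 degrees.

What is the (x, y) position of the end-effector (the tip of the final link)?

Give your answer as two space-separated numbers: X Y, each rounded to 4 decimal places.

joint[0] = (0.0000, 0.0000)  (base)
link 0: phi[0] = -20 = -20 deg
  cos(-20 deg) = 0.9397, sin(-20 deg) = -0.3420
  joint[1] = (0.0000, 0.0000) + 2.9 * (0.9397, -0.3420) = (0.0000 + 2.7251, 0.0000 + -0.9919) = (2.7251, -0.9919)
link 1: phi[1] = -20 + -85 = -105 deg
  cos(-105 deg) = -0.2588, sin(-105 deg) = -0.9659
  joint[2] = (2.7251, -0.9919) + 5.3 * (-0.2588, -0.9659) = (2.7251 + -1.3717, -0.9919 + -5.1194) = (1.3534, -6.1113)
link 2: phi[2] = -20 + -85 + 30 = -75 deg
  cos(-75 deg) = 0.2588, sin(-75 deg) = -0.9659
  joint[3] = (1.3534, -6.1113) + 1.6 * (0.2588, -0.9659) = (1.3534 + 0.4141, -6.1113 + -1.5455) = (1.7675, -7.6567)
link 3: phi[3] = -20 + -85 + 30 + 45 = -30 deg
  cos(-30 deg) = 0.8660, sin(-30 deg) = -0.5000
  joint[4] = (1.7675, -7.6567) + 5.8 * (0.8660, -0.5000) = (1.7675 + 5.0229, -7.6567 + -2.9000) = (6.7904, -10.5567)
End effector: (6.7904, -10.5567)

Answer: 6.7904 -10.5567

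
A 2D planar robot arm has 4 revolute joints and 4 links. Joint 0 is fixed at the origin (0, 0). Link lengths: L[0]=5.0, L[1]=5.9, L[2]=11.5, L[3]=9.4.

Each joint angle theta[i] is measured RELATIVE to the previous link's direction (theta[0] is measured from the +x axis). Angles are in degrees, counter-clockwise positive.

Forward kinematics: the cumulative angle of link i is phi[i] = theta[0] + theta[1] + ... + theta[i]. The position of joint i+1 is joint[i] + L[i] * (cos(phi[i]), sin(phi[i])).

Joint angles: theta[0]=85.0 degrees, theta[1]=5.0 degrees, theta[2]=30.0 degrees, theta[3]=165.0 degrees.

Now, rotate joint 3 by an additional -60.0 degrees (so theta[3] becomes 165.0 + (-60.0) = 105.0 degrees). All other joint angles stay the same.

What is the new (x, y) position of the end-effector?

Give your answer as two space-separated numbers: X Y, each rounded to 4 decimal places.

Answer: -11.9610 14.1935

Derivation:
joint[0] = (0.0000, 0.0000)  (base)
link 0: phi[0] = 85 = 85 deg
  cos(85 deg) = 0.0872, sin(85 deg) = 0.9962
  joint[1] = (0.0000, 0.0000) + 5 * (0.0872, 0.9962) = (0.0000 + 0.4358, 0.0000 + 4.9810) = (0.4358, 4.9810)
link 1: phi[1] = 85 + 5 = 90 deg
  cos(90 deg) = 0.0000, sin(90 deg) = 1.0000
  joint[2] = (0.4358, 4.9810) + 5.9 * (0.0000, 1.0000) = (0.4358 + 0.0000, 4.9810 + 5.9000) = (0.4358, 10.8810)
link 2: phi[2] = 85 + 5 + 30 = 120 deg
  cos(120 deg) = -0.5000, sin(120 deg) = 0.8660
  joint[3] = (0.4358, 10.8810) + 11.5 * (-0.5000, 0.8660) = (0.4358 + -5.7500, 10.8810 + 9.9593) = (-5.3142, 20.8403)
link 3: phi[3] = 85 + 5 + 30 + 105 = 225 deg
  cos(225 deg) = -0.7071, sin(225 deg) = -0.7071
  joint[4] = (-5.3142, 20.8403) + 9.4 * (-0.7071, -0.7071) = (-5.3142 + -6.6468, 20.8403 + -6.6468) = (-11.9610, 14.1935)
End effector: (-11.9610, 14.1935)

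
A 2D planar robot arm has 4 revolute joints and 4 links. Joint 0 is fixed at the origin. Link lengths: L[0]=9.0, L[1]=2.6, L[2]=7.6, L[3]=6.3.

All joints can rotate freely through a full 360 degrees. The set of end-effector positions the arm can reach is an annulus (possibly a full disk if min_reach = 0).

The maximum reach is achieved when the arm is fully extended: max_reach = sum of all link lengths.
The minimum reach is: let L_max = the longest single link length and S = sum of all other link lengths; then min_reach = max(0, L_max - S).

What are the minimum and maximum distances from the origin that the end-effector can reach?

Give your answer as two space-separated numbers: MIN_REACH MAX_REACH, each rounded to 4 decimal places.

Answer: 0.0000 25.5000

Derivation:
Link lengths: [9.0, 2.6, 7.6, 6.3]
max_reach = 9 + 2.6 + 7.6 + 6.3 = 25.5
L_max = max([9.0, 2.6, 7.6, 6.3]) = 9
S (sum of others) = 25.5 - 9 = 16.5
min_reach = max(0, 9 - 16.5) = max(0, -7.5) = 0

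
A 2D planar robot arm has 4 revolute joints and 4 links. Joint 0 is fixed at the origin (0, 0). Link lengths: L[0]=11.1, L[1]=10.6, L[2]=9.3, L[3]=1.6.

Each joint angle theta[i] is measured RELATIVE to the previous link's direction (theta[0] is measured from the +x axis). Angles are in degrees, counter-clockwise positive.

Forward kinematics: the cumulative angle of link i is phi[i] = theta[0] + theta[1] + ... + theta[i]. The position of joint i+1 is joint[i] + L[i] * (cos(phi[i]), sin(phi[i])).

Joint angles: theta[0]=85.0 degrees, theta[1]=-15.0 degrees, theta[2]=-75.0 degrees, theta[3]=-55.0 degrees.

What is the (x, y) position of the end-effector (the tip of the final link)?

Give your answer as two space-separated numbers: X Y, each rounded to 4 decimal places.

Answer: 14.6575 18.8223

Derivation:
joint[0] = (0.0000, 0.0000)  (base)
link 0: phi[0] = 85 = 85 deg
  cos(85 deg) = 0.0872, sin(85 deg) = 0.9962
  joint[1] = (0.0000, 0.0000) + 11.1 * (0.0872, 0.9962) = (0.0000 + 0.9674, 0.0000 + 11.0578) = (0.9674, 11.0578)
link 1: phi[1] = 85 + -15 = 70 deg
  cos(70 deg) = 0.3420, sin(70 deg) = 0.9397
  joint[2] = (0.9674, 11.0578) + 10.6 * (0.3420, 0.9397) = (0.9674 + 3.6254, 11.0578 + 9.9607) = (4.5928, 21.0185)
link 2: phi[2] = 85 + -15 + -75 = -5 deg
  cos(-5 deg) = 0.9962, sin(-5 deg) = -0.0872
  joint[3] = (4.5928, 21.0185) + 9.3 * (0.9962, -0.0872) = (4.5928 + 9.2646, 21.0185 + -0.8105) = (13.8575, 20.2080)
link 3: phi[3] = 85 + -15 + -75 + -55 = -60 deg
  cos(-60 deg) = 0.5000, sin(-60 deg) = -0.8660
  joint[4] = (13.8575, 20.2080) + 1.6 * (0.5000, -0.8660) = (13.8575 + 0.8000, 20.2080 + -1.3856) = (14.6575, 18.8223)
End effector: (14.6575, 18.8223)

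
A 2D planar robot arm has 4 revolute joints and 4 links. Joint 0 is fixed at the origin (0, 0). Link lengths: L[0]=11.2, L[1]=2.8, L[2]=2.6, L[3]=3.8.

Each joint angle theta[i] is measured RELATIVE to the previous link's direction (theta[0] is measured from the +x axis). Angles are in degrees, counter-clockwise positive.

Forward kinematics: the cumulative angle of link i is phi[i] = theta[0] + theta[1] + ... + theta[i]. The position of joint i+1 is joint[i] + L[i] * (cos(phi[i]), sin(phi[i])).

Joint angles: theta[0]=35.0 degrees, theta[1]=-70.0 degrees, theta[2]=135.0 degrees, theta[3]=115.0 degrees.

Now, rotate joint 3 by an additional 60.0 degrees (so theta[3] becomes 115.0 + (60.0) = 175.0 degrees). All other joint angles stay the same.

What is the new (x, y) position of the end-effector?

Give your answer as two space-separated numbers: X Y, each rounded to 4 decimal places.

Answer: 11.3478 3.5930

Derivation:
joint[0] = (0.0000, 0.0000)  (base)
link 0: phi[0] = 35 = 35 deg
  cos(35 deg) = 0.8192, sin(35 deg) = 0.5736
  joint[1] = (0.0000, 0.0000) + 11.2 * (0.8192, 0.5736) = (0.0000 + 9.1745, 0.0000 + 6.4241) = (9.1745, 6.4241)
link 1: phi[1] = 35 + -70 = -35 deg
  cos(-35 deg) = 0.8192, sin(-35 deg) = -0.5736
  joint[2] = (9.1745, 6.4241) + 2.8 * (0.8192, -0.5736) = (9.1745 + 2.2936, 6.4241 + -1.6060) = (11.4681, 4.8180)
link 2: phi[2] = 35 + -70 + 135 = 100 deg
  cos(100 deg) = -0.1736, sin(100 deg) = 0.9848
  joint[3] = (11.4681, 4.8180) + 2.6 * (-0.1736, 0.9848) = (11.4681 + -0.4515, 4.8180 + 2.5605) = (11.0166, 7.3785)
link 3: phi[3] = 35 + -70 + 135 + 175 = 275 deg
  cos(275 deg) = 0.0872, sin(275 deg) = -0.9962
  joint[4] = (11.0166, 7.3785) + 3.8 * (0.0872, -0.9962) = (11.0166 + 0.3312, 7.3785 + -3.7855) = (11.3478, 3.5930)
End effector: (11.3478, 3.5930)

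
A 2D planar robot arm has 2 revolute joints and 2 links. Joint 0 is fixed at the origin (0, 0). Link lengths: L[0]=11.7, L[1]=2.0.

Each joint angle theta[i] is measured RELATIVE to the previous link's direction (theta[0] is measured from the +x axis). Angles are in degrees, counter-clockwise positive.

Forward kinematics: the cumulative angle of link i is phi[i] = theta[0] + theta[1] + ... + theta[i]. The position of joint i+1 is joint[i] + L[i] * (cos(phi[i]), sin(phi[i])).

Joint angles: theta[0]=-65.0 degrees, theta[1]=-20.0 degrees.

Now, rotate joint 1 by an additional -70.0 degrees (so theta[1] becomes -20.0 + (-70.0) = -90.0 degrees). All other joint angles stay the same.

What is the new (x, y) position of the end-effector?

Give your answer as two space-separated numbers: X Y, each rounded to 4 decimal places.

joint[0] = (0.0000, 0.0000)  (base)
link 0: phi[0] = -65 = -65 deg
  cos(-65 deg) = 0.4226, sin(-65 deg) = -0.9063
  joint[1] = (0.0000, 0.0000) + 11.7 * (0.4226, -0.9063) = (0.0000 + 4.9446, 0.0000 + -10.6038) = (4.9446, -10.6038)
link 1: phi[1] = -65 + -90 = -155 deg
  cos(-155 deg) = -0.9063, sin(-155 deg) = -0.4226
  joint[2] = (4.9446, -10.6038) + 2 * (-0.9063, -0.4226) = (4.9446 + -1.8126, -10.6038 + -0.8452) = (3.1320, -11.4490)
End effector: (3.1320, -11.4490)

Answer: 3.1320 -11.4490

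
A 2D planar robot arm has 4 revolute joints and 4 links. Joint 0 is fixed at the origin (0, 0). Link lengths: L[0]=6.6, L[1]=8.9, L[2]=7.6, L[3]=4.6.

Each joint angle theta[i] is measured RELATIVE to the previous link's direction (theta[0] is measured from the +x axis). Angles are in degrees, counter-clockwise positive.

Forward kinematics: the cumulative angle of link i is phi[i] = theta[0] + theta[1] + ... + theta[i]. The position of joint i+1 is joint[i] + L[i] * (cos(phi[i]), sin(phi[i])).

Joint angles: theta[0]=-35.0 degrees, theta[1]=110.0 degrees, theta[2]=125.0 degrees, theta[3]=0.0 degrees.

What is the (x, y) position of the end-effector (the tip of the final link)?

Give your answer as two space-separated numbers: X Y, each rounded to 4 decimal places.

Answer: -3.7544 0.6385

Derivation:
joint[0] = (0.0000, 0.0000)  (base)
link 0: phi[0] = -35 = -35 deg
  cos(-35 deg) = 0.8192, sin(-35 deg) = -0.5736
  joint[1] = (0.0000, 0.0000) + 6.6 * (0.8192, -0.5736) = (0.0000 + 5.4064, 0.0000 + -3.7856) = (5.4064, -3.7856)
link 1: phi[1] = -35 + 110 = 75 deg
  cos(75 deg) = 0.2588, sin(75 deg) = 0.9659
  joint[2] = (5.4064, -3.7856) + 8.9 * (0.2588, 0.9659) = (5.4064 + 2.3035, -3.7856 + 8.5967) = (7.7099, 4.8111)
link 2: phi[2] = -35 + 110 + 125 = 200 deg
  cos(200 deg) = -0.9397, sin(200 deg) = -0.3420
  joint[3] = (7.7099, 4.8111) + 7.6 * (-0.9397, -0.3420) = (7.7099 + -7.1417, 4.8111 + -2.5994) = (0.5682, 2.2118)
link 3: phi[3] = -35 + 110 + 125 + 0 = 200 deg
  cos(200 deg) = -0.9397, sin(200 deg) = -0.3420
  joint[4] = (0.5682, 2.2118) + 4.6 * (-0.9397, -0.3420) = (0.5682 + -4.3226, 2.2118 + -1.5733) = (-3.7544, 0.6385)
End effector: (-3.7544, 0.6385)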